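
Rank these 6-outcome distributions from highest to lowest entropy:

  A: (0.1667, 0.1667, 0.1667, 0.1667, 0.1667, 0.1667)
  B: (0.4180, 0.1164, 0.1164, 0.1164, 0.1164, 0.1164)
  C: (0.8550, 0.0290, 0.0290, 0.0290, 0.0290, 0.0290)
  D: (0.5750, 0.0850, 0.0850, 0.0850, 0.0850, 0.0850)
A > B > D > C

Key insight: Entropy is maximized by uniform distributions and minimized by concentrated distributions.

Entropies:
  H(A) = 2.5850 bits
  H(B) = 2.3319 bits
  H(C) = 0.9339 bits
  H(D) = 1.9705 bits

Ranking: A > B > D > C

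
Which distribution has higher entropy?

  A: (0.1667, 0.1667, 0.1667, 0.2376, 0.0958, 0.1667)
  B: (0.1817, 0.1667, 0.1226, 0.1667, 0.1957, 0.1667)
B

Both distributions are close to uniform, making this a harder comparison.

H(A) = 2.5401 bits
H(B) = 2.5713 bits

The distribution closer to uniform has higher entropy.
Answer: B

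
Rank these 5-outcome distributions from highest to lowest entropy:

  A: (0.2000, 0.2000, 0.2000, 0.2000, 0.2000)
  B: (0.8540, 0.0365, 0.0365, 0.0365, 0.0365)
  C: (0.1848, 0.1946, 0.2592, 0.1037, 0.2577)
A > C > B

Key insight: Entropy is maximized by uniform distributions and minimized by concentrated distributions.

- Uniform distributions have maximum entropy log₂(5) = 2.3219 bits
- The more "peaked" or concentrated a distribution, the lower its entropy

Entropies:
  H(A) = 2.3219 bits
  H(B) = 0.8917 bits
  H(C) = 2.2577 bits

Ranking: A > C > B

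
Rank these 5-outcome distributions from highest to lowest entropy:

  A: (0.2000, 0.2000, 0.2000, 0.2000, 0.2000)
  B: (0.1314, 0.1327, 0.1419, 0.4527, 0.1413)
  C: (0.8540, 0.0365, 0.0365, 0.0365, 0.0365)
A > B > C

Key insight: Entropy is maximized by uniform distributions and minimized by concentrated distributions.

- Uniform distributions have maximum entropy log₂(5) = 2.3219 bits
- The more "peaked" or concentrated a distribution, the lower its entropy

Entropies:
  H(A) = 2.3219 bits
  H(B) = 2.0876 bits
  H(C) = 0.8917 bits

Ranking: A > B > C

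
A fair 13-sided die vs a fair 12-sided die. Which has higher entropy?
13-sided die

Both are uniform distributions; for uniform over n outcomes, H = log₂(n). H(13-sided) = log₂(13) = 3.700 bits and H(12-sided) = log₂(12) = 3.585 bits. More outcomes in a uniform distribution means higher entropy.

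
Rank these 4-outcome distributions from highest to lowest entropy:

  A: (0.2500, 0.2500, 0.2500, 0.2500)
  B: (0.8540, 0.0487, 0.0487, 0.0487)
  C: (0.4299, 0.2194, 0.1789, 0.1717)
A > C > B

Key insight: Entropy is maximized by uniform distributions and minimized by concentrated distributions.

- Uniform distributions have maximum entropy log₂(4) = 2.0000 bits
- The more "peaked" or concentrated a distribution, the lower its entropy

Entropies:
  H(A) = 2.0000 bits
  H(B) = 0.8311 bits
  H(C) = 1.8844 bits

Ranking: A > C > B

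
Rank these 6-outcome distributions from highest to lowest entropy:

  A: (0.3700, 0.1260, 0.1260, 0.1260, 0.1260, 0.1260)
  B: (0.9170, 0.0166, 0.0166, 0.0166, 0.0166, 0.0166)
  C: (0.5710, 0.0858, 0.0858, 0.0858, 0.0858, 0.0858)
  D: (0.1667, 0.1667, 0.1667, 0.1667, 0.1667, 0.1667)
D > A > C > B

Key insight: Entropy is maximized by uniform distributions and minimized by concentrated distributions.

Entropies:
  H(A) = 2.4135 bits
  H(B) = 0.6054 bits
  H(C) = 1.9815 bits
  H(D) = 2.5850 bits

Ranking: D > A > C > B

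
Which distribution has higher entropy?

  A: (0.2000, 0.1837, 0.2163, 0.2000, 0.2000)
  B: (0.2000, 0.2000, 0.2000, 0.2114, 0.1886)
B

Both distributions are close to uniform, making this a harder comparison.

H(A) = 2.3200 bits
H(B) = 2.3210 bits

The distribution closer to uniform has higher entropy.
Answer: B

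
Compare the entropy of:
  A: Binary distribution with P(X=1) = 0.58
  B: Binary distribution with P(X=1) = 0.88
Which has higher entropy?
A

For binary distributions, entropy is maximized at p=0.5 and decreases as p moves toward 0 or 1.

H(A) = H(0.58) = 0.9815 bits
H(B) = H(0.88) = 0.5294 bits

Distribution A (p=0.58) is closer to uniform (p=0.5), so it has higher entropy.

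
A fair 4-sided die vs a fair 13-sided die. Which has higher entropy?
13-sided die

Both are uniform distributions; for uniform over n outcomes, H = log₂(n). H(4-sided) = log₂(4) = 2.000 bits and H(13-sided) = log₂(13) = 3.700 bits. More outcomes in a uniform distribution means higher entropy.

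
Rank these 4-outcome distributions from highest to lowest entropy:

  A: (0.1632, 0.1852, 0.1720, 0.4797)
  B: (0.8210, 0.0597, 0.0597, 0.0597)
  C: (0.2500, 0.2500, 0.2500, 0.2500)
C > A > B

Key insight: Entropy is maximized by uniform distributions and minimized by concentrated distributions.

- Uniform distributions have maximum entropy log₂(4) = 2.0000 bits
- The more "peaked" or concentrated a distribution, the lower its entropy

Entropies:
  H(A) = 1.8225 bits
  H(B) = 0.9616 bits
  H(C) = 2.0000 bits

Ranking: C > A > B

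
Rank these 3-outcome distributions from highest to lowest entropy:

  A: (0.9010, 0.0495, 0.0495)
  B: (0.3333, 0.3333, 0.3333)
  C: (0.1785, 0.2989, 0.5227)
B > C > A

Key insight: Entropy is maximized by uniform distributions and minimized by concentrated distributions.

- Uniform distributions have maximum entropy log₂(3) = 1.5850 bits
- The more "peaked" or concentrated a distribution, the lower its entropy

Entropies:
  H(A) = 0.5648 bits
  H(B) = 1.5850 bits
  H(C) = 1.4537 bits

Ranking: B > C > A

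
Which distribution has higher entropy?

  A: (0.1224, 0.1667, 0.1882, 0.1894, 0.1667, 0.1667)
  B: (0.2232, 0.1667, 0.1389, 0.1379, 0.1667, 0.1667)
A

Both distributions are close to uniform, making this a harder comparison.

H(A) = 2.5715 bits
H(B) = 2.5652 bits

The distribution closer to uniform has higher entropy.
Answer: A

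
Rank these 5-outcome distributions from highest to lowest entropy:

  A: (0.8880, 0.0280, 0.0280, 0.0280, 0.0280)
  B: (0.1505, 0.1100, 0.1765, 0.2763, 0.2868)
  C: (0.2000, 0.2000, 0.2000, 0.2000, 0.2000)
C > B > A

Key insight: Entropy is maximized by uniform distributions and minimized by concentrated distributions.

- Uniform distributions have maximum entropy log₂(5) = 2.3219 bits
- The more "peaked" or concentrated a distribution, the lower its entropy

Entropies:
  H(A) = 0.7299 bits
  H(B) = 2.2326 bits
  H(C) = 2.3219 bits

Ranking: C > B > A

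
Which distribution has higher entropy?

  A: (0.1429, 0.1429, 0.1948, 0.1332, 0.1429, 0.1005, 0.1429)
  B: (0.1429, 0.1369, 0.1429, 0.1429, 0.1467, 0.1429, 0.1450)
B

Both distributions are close to uniform, making this a harder comparison.

H(A) = 2.7845 bits
H(B) = 2.8071 bits

The distribution closer to uniform has higher entropy.
Answer: B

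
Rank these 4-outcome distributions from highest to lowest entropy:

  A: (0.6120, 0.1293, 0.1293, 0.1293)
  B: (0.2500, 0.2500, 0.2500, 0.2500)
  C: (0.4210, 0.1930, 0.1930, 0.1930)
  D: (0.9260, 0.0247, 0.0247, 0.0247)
B > C > A > D

Key insight: Entropy is maximized by uniform distributions and minimized by concentrated distributions.

Entropies:
  H(A) = 1.5785 bits
  H(B) = 2.0000 bits
  H(C) = 1.8996 bits
  H(D) = 0.4980 bits

Ranking: B > C > A > D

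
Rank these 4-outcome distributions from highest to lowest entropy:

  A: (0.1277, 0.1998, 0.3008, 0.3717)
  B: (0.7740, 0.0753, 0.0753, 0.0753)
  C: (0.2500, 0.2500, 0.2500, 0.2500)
C > A > B

Key insight: Entropy is maximized by uniform distributions and minimized by concentrated distributions.

- Uniform distributions have maximum entropy log₂(4) = 2.0000 bits
- The more "peaked" or concentrated a distribution, the lower its entropy

Entropies:
  H(A) = 1.8954 bits
  H(B) = 1.1292 bits
  H(C) = 2.0000 bits

Ranking: C > A > B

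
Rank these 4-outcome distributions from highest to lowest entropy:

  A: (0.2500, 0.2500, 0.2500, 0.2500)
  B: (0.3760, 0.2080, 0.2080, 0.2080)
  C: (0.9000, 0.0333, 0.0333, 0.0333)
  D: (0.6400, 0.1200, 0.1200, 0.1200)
A > B > D > C

Key insight: Entropy is maximized by uniform distributions and minimized by concentrated distributions.

Entropies:
  H(A) = 2.0000 bits
  H(B) = 1.9442 bits
  H(C) = 0.6275 bits
  H(D) = 1.5133 bits

Ranking: A > B > D > C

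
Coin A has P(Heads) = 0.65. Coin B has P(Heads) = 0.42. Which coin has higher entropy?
B

For binary distributions, entropy is maximized at p=0.5 and decreases as p moves toward 0 or 1.

H(A) = H(0.65) = 0.9341 bits
H(B) = H(0.42) = 0.9815 bits

Distribution B (p=0.42) is closer to uniform (p=0.5), so it has higher entropy.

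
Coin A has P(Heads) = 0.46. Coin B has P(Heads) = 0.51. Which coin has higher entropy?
B

For binary distributions, entropy is maximized at p=0.5 and decreases as p moves toward 0 or 1.

H(A) = H(0.46) = 0.9954 bits
H(B) = H(0.51) = 0.9997 bits

Distribution B (p=0.51) is closer to uniform (p=0.5), so it has higher entropy.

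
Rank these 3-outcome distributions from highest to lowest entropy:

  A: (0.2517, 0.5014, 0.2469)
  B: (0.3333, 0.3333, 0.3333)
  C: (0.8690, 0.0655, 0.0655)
B > A > C

Key insight: Entropy is maximized by uniform distributions and minimized by concentrated distributions.

- Uniform distributions have maximum entropy log₂(3) = 1.5850 bits
- The more "peaked" or concentrated a distribution, the lower its entropy

Entropies:
  H(A) = 1.4986 bits
  H(B) = 1.5850 bits
  H(C) = 0.6912 bits

Ranking: B > A > C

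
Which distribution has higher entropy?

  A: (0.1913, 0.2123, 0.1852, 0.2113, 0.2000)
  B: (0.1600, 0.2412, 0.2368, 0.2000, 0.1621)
A

Both distributions are close to uniform, making this a harder comparison.

H(A) = 2.3198 bits
H(B) = 2.2998 bits

The distribution closer to uniform has higher entropy.
Answer: A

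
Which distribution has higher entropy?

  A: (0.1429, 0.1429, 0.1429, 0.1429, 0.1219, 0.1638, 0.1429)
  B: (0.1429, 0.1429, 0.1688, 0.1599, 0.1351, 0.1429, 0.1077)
A

Both distributions are close to uniform, making this a harder comparison.

H(A) = 2.8029 bits
H(B) = 2.7956 bits

The distribution closer to uniform has higher entropy.
Answer: A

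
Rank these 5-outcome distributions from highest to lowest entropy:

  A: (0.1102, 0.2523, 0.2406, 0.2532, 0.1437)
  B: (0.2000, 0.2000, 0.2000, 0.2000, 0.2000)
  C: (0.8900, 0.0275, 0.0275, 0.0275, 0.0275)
B > A > C

Key insight: Entropy is maximized by uniform distributions and minimized by concentrated distributions.

- Uniform distributions have maximum entropy log₂(5) = 2.3219 bits
- The more "peaked" or concentrated a distribution, the lower its entropy

Entropies:
  H(A) = 2.2504 bits
  H(B) = 2.3219 bits
  H(C) = 0.7199 bits

Ranking: B > A > C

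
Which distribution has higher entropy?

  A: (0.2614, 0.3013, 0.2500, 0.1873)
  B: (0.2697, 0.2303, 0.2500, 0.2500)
B

Both distributions are close to uniform, making this a harder comparison.

H(A) = 1.9801 bits
H(B) = 1.9978 bits

The distribution closer to uniform has higher entropy.
Answer: B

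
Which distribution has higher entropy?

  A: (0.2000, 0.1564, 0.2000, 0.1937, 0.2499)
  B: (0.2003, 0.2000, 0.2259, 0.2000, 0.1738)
B

Both distributions are close to uniform, making this a harder comparison.

H(A) = 2.3061 bits
H(B) = 2.3170 bits

The distribution closer to uniform has higher entropy.
Answer: B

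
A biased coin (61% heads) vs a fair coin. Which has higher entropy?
Fair coin

The fair coin is uniform (p=0.5), maximizing binary entropy at 1 bit. The biased coin has H(0.61) ≈ 0.965 bits — its outcome is more predictable, so its entropy is lower.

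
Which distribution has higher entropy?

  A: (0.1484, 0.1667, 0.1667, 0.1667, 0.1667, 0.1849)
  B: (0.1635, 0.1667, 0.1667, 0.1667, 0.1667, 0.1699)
B

Both distributions are close to uniform, making this a harder comparison.

H(A) = 2.5821 bits
H(B) = 2.5849 bits

The distribution closer to uniform has higher entropy.
Answer: B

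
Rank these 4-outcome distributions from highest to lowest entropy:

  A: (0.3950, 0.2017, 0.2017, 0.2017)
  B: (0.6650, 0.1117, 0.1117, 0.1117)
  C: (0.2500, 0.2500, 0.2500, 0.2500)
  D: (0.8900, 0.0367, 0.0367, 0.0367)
C > A > B > D

Key insight: Entropy is maximized by uniform distributions and minimized by concentrated distributions.

Entropies:
  H(A) = 1.9269 bits
  H(B) = 1.4509 bits
  H(C) = 2.0000 bits
  H(D) = 0.6743 bits

Ranking: C > A > B > D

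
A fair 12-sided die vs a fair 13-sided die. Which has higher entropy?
13-sided die

Both are uniform distributions; for uniform over n outcomes, H = log₂(n). H(12-sided) = log₂(12) = 3.585 bits and H(13-sided) = log₂(13) = 3.700 bits. More outcomes in a uniform distribution means higher entropy.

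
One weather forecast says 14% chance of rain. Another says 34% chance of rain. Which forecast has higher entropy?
34% forecast

Treat each forecast as a Bernoulli distribution. Binary entropy is maximized at p=0.5 and falls off symmetrically toward 0 or 1. The 34% forecast is closer to 50%, so it is more uncertain. H(14%) ≈ 0.584 bits, H(34%) ≈ 0.925 bits.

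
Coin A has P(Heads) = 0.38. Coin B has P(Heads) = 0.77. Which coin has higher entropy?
A

For binary distributions, entropy is maximized at p=0.5 and decreases as p moves toward 0 or 1.

H(A) = H(0.38) = 0.9580 bits
H(B) = H(0.77) = 0.7780 bits

Distribution A (p=0.38) is closer to uniform (p=0.5), so it has higher entropy.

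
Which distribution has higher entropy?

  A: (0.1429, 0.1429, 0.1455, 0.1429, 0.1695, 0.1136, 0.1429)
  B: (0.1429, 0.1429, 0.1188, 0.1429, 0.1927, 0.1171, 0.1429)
A

Both distributions are close to uniform, making this a harder comparison.

H(A) = 2.7993 bits
H(B) = 2.7894 bits

The distribution closer to uniform has higher entropy.
Answer: A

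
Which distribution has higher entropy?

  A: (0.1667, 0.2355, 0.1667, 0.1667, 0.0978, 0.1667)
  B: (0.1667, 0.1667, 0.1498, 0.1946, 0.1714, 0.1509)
B

Both distributions are close to uniform, making this a harder comparison.

H(A) = 2.5427 bits
H(B) = 2.5793 bits

The distribution closer to uniform has higher entropy.
Answer: B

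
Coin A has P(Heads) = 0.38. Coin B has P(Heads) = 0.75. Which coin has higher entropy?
A

For binary distributions, entropy is maximized at p=0.5 and decreases as p moves toward 0 or 1.

H(A) = H(0.38) = 0.9580 bits
H(B) = H(0.75) = 0.8113 bits

Distribution A (p=0.38) is closer to uniform (p=0.5), so it has higher entropy.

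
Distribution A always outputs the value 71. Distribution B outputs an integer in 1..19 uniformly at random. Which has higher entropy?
B

A is deterministic, so H(A) = 0. B is uniform over 19 outcomes, so H(B) = log₂(19) = 4.248 bits. Any distribution with genuine randomness has higher entropy than a deterministic one.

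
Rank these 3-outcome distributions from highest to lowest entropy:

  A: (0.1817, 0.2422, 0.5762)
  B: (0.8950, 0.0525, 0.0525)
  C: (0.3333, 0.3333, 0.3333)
C > A > B

Key insight: Entropy is maximized by uniform distributions and minimized by concentrated distributions.

- Uniform distributions have maximum entropy log₂(3) = 1.5850 bits
- The more "peaked" or concentrated a distribution, the lower its entropy

Entropies:
  H(A) = 1.4008 bits
  H(B) = 0.5896 bits
  H(C) = 1.5850 bits

Ranking: C > A > B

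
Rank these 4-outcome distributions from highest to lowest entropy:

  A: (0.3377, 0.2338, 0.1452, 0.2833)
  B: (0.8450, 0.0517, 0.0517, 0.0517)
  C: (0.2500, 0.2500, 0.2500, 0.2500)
C > A > B

Key insight: Entropy is maximized by uniform distributions and minimized by concentrated distributions.

- Uniform distributions have maximum entropy log₂(4) = 2.0000 bits
- The more "peaked" or concentrated a distribution, the lower its entropy

Entropies:
  H(A) = 1.9388 bits
  H(B) = 0.8679 bits
  H(C) = 2.0000 bits

Ranking: C > A > B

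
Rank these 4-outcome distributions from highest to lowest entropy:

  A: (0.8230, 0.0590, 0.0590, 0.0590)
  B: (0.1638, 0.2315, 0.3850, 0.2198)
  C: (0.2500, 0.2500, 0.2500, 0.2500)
C > B > A

Key insight: Entropy is maximized by uniform distributions and minimized by concentrated distributions.

- Uniform distributions have maximum entropy log₂(4) = 2.0000 bits
- The more "peaked" or concentrated a distribution, the lower its entropy

Entropies:
  H(A) = 0.9540 bits
  H(B) = 1.9267 bits
  H(C) = 2.0000 bits

Ranking: C > B > A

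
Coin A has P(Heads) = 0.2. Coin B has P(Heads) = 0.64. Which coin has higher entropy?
B

For binary distributions, entropy is maximized at p=0.5 and decreases as p moves toward 0 or 1.

H(A) = H(0.2) = 0.7219 bits
H(B) = H(0.64) = 0.9427 bits

Distribution B (p=0.64) is closer to uniform (p=0.5), so it has higher entropy.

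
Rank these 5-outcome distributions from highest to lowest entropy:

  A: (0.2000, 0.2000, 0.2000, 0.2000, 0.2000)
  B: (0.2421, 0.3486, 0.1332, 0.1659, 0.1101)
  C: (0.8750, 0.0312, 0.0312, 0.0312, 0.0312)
A > B > C

Key insight: Entropy is maximized by uniform distributions and minimized by concentrated distributions.

- Uniform distributions have maximum entropy log₂(5) = 2.3219 bits
- The more "peaked" or concentrated a distribution, the lower its entropy

Entropies:
  H(A) = 2.3219 bits
  H(B) = 2.1933 bits
  H(C) = 0.7936 bits

Ranking: A > B > C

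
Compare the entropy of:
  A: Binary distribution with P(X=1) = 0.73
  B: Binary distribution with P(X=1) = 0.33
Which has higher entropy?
B

For binary distributions, entropy is maximized at p=0.5 and decreases as p moves toward 0 or 1.

H(A) = H(0.73) = 0.8415 bits
H(B) = H(0.33) = 0.9149 bits

Distribution B (p=0.33) is closer to uniform (p=0.5), so it has higher entropy.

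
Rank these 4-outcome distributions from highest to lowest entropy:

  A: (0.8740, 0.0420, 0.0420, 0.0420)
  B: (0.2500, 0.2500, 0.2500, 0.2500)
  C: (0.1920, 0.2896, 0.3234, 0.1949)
B > C > A

Key insight: Entropy is maximized by uniform distributions and minimized by concentrated distributions.

- Uniform distributions have maximum entropy log₂(4) = 2.0000 bits
- The more "peaked" or concentrated a distribution, the lower its entropy

Entropies:
  H(A) = 0.7461 bits
  H(B) = 2.0000 bits
  H(C) = 1.9614 bits

Ranking: B > C > A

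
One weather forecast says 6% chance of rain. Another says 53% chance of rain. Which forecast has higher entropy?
53% forecast

Treat each forecast as a Bernoulli distribution. Binary entropy is maximized at p=0.5 and falls off symmetrically toward 0 or 1. The 53% forecast is closer to 50%, so it is more uncertain. H(6%) ≈ 0.327 bits, H(53%) ≈ 0.997 bits.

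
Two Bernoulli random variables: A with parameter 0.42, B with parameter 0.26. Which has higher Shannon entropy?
A

For binary distributions, entropy is maximized at p=0.5 and decreases as p moves toward 0 or 1.

H(A) = H(0.42) = 0.9815 bits
H(B) = H(0.26) = 0.8267 bits

Distribution A (p=0.42) is closer to uniform (p=0.5), so it has higher entropy.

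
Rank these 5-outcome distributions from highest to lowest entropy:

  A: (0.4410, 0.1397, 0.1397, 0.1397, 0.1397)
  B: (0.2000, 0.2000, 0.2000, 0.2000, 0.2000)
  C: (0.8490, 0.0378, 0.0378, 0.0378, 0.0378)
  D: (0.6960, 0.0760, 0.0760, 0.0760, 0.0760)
B > A > D > C

Key insight: Entropy is maximized by uniform distributions and minimized by concentrated distributions.

Entropies:
  H(A) = 2.1079 bits
  H(B) = 2.3219 bits
  H(C) = 0.9143 bits
  H(D) = 1.4941 bits

Ranking: B > A > D > C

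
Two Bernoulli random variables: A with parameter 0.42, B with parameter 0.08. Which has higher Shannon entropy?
A

For binary distributions, entropy is maximized at p=0.5 and decreases as p moves toward 0 or 1.

H(A) = H(0.42) = 0.9815 bits
H(B) = H(0.08) = 0.4022 bits

Distribution A (p=0.42) is closer to uniform (p=0.5), so it has higher entropy.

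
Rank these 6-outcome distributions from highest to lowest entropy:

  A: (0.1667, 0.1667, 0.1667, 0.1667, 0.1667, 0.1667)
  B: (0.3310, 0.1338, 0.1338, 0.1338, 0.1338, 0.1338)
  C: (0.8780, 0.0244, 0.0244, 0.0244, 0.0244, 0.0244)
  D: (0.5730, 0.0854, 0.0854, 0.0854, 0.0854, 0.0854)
A > B > D > C

Key insight: Entropy is maximized by uniform distributions and minimized by concentrated distributions.

Entropies:
  H(A) = 2.5850 bits
  H(B) = 2.4693 bits
  H(C) = 0.8184 bits
  H(D) = 1.9760 bits

Ranking: A > B > D > C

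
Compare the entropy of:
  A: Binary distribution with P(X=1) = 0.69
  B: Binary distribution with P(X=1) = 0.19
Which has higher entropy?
A

For binary distributions, entropy is maximized at p=0.5 and decreases as p moves toward 0 or 1.

H(A) = H(0.69) = 0.8932 bits
H(B) = H(0.19) = 0.7015 bits

Distribution A (p=0.69) is closer to uniform (p=0.5), so it has higher entropy.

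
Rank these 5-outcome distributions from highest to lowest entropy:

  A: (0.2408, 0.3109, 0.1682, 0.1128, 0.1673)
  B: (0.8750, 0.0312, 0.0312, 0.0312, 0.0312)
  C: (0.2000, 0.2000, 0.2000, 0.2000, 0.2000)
C > A > B

Key insight: Entropy is maximized by uniform distributions and minimized by concentrated distributions.

- Uniform distributions have maximum entropy log₂(5) = 2.3219 bits
- The more "peaked" or concentrated a distribution, the lower its entropy

Entropies:
  H(A) = 2.2378 bits
  H(B) = 0.7936 bits
  H(C) = 2.3219 bits

Ranking: C > A > B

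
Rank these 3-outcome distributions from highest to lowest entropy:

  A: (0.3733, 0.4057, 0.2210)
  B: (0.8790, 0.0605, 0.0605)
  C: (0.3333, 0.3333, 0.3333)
C > A > B

Key insight: Entropy is maximized by uniform distributions and minimized by concentrated distributions.

- Uniform distributions have maximum entropy log₂(3) = 1.5850 bits
- The more "peaked" or concentrated a distribution, the lower its entropy

Entropies:
  H(A) = 1.5400 bits
  H(B) = 0.6532 bits
  H(C) = 1.5850 bits

Ranking: C > A > B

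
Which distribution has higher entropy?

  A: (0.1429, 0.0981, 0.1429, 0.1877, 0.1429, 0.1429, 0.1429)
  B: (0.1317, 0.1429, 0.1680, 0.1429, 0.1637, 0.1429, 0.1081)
B

Both distributions are close to uniform, making this a harder comparison.

H(A) = 2.7867 bits
H(B) = 2.7950 bits

The distribution closer to uniform has higher entropy.
Answer: B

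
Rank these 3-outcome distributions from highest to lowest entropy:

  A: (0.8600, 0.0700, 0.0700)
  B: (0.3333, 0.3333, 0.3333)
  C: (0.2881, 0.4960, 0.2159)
B > C > A

Key insight: Entropy is maximized by uniform distributions and minimized by concentrated distributions.

- Uniform distributions have maximum entropy log₂(3) = 1.5850 bits
- The more "peaked" or concentrated a distribution, the lower its entropy

Entropies:
  H(A) = 0.7242 bits
  H(B) = 1.5850 bits
  H(C) = 1.4965 bits

Ranking: B > C > A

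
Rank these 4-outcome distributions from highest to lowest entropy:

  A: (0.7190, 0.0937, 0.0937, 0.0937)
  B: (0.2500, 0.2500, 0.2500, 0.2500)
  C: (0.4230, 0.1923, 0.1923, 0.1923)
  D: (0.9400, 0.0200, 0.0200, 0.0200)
B > C > A > D

Key insight: Entropy is maximized by uniform distributions and minimized by concentrated distributions.

Entropies:
  H(A) = 1.3022 bits
  H(B) = 2.0000 bits
  H(C) = 1.8973 bits
  H(D) = 0.4225 bits

Ranking: B > C > A > D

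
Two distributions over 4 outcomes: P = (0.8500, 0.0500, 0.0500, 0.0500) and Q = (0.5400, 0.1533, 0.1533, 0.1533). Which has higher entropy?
Q

P is highly concentrated on one outcome (85%), making it nearly deterministic. Q spreads its mass more evenly (max 54%). The more spread-out distribution has higher entropy: H(P) ≈ 0.848 bits, H(Q) ≈ 1.724 bits.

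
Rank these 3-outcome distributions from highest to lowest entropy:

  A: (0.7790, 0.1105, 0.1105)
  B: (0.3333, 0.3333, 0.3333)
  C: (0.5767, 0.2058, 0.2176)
B > C > A

Key insight: Entropy is maximized by uniform distributions and minimized by concentrated distributions.

- Uniform distributions have maximum entropy log₂(3) = 1.5850 bits
- The more "peaked" or concentrated a distribution, the lower its entropy

Entropies:
  H(A) = 0.9830 bits
  H(B) = 1.5850 bits
  H(C) = 1.4061 bits

Ranking: B > C > A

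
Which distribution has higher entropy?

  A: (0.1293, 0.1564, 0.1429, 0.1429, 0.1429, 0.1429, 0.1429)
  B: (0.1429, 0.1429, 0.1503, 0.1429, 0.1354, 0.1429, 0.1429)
B

Both distributions are close to uniform, making this a harder comparison.

H(A) = 2.8055 bits
H(B) = 2.8068 bits

The distribution closer to uniform has higher entropy.
Answer: B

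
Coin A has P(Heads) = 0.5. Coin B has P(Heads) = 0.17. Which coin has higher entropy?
A

For binary distributions, entropy is maximized at p=0.5 and decreases as p moves toward 0 or 1.

H(A) = H(0.5) = 1.0000 bits
H(B) = H(0.17) = 0.6577 bits

Distribution A (p=0.5) is closer to uniform (p=0.5), so it has higher entropy.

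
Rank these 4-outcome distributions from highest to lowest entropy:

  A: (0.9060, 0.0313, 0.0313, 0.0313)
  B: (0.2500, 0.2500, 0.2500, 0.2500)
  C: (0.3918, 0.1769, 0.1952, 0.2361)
B > C > A

Key insight: Entropy is maximized by uniform distributions and minimized by concentrated distributions.

- Uniform distributions have maximum entropy log₂(4) = 2.0000 bits
- The more "peaked" or concentrated a distribution, the lower its entropy

Entropies:
  H(A) = 0.5987 bits
  H(B) = 2.0000 bits
  H(C) = 1.9235 bits

Ranking: B > C > A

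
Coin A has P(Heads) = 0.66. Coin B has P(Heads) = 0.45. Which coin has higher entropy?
B

For binary distributions, entropy is maximized at p=0.5 and decreases as p moves toward 0 or 1.

H(A) = H(0.66) = 0.9248 bits
H(B) = H(0.45) = 0.9928 bits

Distribution B (p=0.45) is closer to uniform (p=0.5), so it has higher entropy.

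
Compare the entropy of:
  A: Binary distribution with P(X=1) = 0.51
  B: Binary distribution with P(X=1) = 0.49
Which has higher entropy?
Equal

For binary distributions, entropy is maximized at p=0.5 and decreases as p moves toward 0 or 1.

H(A) = H(0.51) = 0.9997 bits
H(B) = H(0.49) = 0.9997 bits

Both distributions are equally far from uniform (|0.51-0.5| = |0.49-0.5|), so they have the same entropy.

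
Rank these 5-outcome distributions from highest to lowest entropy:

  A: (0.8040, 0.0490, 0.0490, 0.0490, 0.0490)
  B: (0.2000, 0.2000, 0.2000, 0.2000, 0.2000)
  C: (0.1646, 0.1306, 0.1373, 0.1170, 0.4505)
B > C > A

Key insight: Entropy is maximized by uniform distributions and minimized by concentrated distributions.

- Uniform distributions have maximum entropy log₂(5) = 2.3219 bits
- The more "peaked" or concentrated a distribution, the lower its entropy

Entropies:
  H(A) = 1.1059 bits
  H(B) = 2.3219 bits
  H(C) = 2.0857 bits

Ranking: B > C > A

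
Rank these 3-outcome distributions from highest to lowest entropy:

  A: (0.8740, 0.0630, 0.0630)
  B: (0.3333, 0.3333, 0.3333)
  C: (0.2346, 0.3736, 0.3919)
B > C > A

Key insight: Entropy is maximized by uniform distributions and minimized by concentrated distributions.

- Uniform distributions have maximum entropy log₂(3) = 1.5850 bits
- The more "peaked" or concentrated a distribution, the lower its entropy

Entropies:
  H(A) = 0.6724 bits
  H(B) = 1.5850 bits
  H(C) = 1.5510 bits

Ranking: B > C > A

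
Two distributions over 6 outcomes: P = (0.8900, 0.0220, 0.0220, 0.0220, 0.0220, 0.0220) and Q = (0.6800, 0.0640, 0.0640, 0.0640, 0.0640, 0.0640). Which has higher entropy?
Q

P is highly concentrated on one outcome (89%), making it nearly deterministic. Q spreads its mass more evenly (max 68%). The more spread-out distribution has higher entropy: H(P) ≈ 0.755 bits, H(Q) ≈ 1.647 bits.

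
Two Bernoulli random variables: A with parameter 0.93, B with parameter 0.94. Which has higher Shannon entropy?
A

For binary distributions, entropy is maximized at p=0.5 and decreases as p moves toward 0 or 1.

H(A) = H(0.93) = 0.3659 bits
H(B) = H(0.94) = 0.3274 bits

Distribution A (p=0.93) is closer to uniform (p=0.5), so it has higher entropy.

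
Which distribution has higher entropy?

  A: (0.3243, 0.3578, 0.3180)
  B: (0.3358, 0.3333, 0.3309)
B

Both distributions are close to uniform, making this a harder comparison.

H(A) = 1.5830 bits
H(B) = 1.5849 bits

The distribution closer to uniform has higher entropy.
Answer: B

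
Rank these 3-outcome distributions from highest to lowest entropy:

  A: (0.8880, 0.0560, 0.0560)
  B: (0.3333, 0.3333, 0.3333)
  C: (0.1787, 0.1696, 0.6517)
B > C > A

Key insight: Entropy is maximized by uniform distributions and minimized by concentrated distributions.

- Uniform distributions have maximum entropy log₂(3) = 1.5850 bits
- The more "peaked" or concentrated a distribution, the lower its entropy

Entropies:
  H(A) = 0.6179 bits
  H(B) = 1.5850 bits
  H(C) = 1.2807 bits

Ranking: B > C > A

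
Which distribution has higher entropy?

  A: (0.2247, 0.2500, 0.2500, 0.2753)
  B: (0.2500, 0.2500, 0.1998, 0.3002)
A

Both distributions are close to uniform, making this a harder comparison.

H(A) = 1.9963 bits
H(B) = 1.9854 bits

The distribution closer to uniform has higher entropy.
Answer: A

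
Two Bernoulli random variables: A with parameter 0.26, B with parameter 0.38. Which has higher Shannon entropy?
B

For binary distributions, entropy is maximized at p=0.5 and decreases as p moves toward 0 or 1.

H(A) = H(0.26) = 0.8267 bits
H(B) = H(0.38) = 0.9580 bits

Distribution B (p=0.38) is closer to uniform (p=0.5), so it has higher entropy.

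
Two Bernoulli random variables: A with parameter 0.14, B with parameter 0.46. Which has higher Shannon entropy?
B

For binary distributions, entropy is maximized at p=0.5 and decreases as p moves toward 0 or 1.

H(A) = H(0.14) = 0.5842 bits
H(B) = H(0.46) = 0.9954 bits

Distribution B (p=0.46) is closer to uniform (p=0.5), so it has higher entropy.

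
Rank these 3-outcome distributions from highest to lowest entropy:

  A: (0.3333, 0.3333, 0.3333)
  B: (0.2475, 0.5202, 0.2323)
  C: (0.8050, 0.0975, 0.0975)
A > B > C

Key insight: Entropy is maximized by uniform distributions and minimized by concentrated distributions.

- Uniform distributions have maximum entropy log₂(3) = 1.5850 bits
- The more "peaked" or concentrated a distribution, the lower its entropy

Entropies:
  H(A) = 1.5850 bits
  H(B) = 1.4783 bits
  H(C) = 0.9068 bits

Ranking: A > B > C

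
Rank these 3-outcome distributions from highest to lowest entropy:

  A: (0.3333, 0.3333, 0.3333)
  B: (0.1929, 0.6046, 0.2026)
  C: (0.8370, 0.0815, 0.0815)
A > B > C

Key insight: Entropy is maximized by uniform distributions and minimized by concentrated distributions.

- Uniform distributions have maximum entropy log₂(3) = 1.5850 bits
- The more "peaked" or concentrated a distribution, the lower its entropy

Entropies:
  H(A) = 1.5850 bits
  H(B) = 1.3635 bits
  H(C) = 0.8044 bits

Ranking: A > B > C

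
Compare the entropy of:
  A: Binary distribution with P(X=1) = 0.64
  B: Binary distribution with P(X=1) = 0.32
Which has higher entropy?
A

For binary distributions, entropy is maximized at p=0.5 and decreases as p moves toward 0 or 1.

H(A) = H(0.64) = 0.9427 bits
H(B) = H(0.32) = 0.9044 bits

Distribution A (p=0.64) is closer to uniform (p=0.5), so it has higher entropy.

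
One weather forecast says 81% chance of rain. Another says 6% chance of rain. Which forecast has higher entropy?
81% forecast

Treat each forecast as a Bernoulli distribution. Binary entropy is maximized at p=0.5 and falls off symmetrically toward 0 or 1. The 81% forecast is closer to 50%, so it is more uncertain. H(81%) ≈ 0.701 bits, H(6%) ≈ 0.327 bits.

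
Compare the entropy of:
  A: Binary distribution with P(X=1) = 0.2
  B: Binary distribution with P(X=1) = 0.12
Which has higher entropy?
A

For binary distributions, entropy is maximized at p=0.5 and decreases as p moves toward 0 or 1.

H(A) = H(0.2) = 0.7219 bits
H(B) = H(0.12) = 0.5294 bits

Distribution A (p=0.2) is closer to uniform (p=0.5), so it has higher entropy.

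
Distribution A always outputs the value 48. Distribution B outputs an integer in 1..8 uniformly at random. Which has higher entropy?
B

A is deterministic, so H(A) = 0. B is uniform over 8 outcomes, so H(B) = log₂(8) = 3.000 bits. Any distribution with genuine randomness has higher entropy than a deterministic one.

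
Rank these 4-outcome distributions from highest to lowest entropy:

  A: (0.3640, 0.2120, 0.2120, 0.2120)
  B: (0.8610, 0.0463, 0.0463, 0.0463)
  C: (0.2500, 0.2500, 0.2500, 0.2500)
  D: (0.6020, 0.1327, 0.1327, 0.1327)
C > A > D > B

Key insight: Entropy is maximized by uniform distributions and minimized by concentrated distributions.

Entropies:
  H(A) = 1.9540 bits
  H(B) = 0.8019 bits
  H(C) = 2.0000 bits
  H(D) = 1.6006 bits

Ranking: C > A > D > B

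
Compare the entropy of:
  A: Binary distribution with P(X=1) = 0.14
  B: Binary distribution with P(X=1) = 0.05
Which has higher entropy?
A

For binary distributions, entropy is maximized at p=0.5 and decreases as p moves toward 0 or 1.

H(A) = H(0.14) = 0.5842 bits
H(B) = H(0.05) = 0.2864 bits

Distribution A (p=0.14) is closer to uniform (p=0.5), so it has higher entropy.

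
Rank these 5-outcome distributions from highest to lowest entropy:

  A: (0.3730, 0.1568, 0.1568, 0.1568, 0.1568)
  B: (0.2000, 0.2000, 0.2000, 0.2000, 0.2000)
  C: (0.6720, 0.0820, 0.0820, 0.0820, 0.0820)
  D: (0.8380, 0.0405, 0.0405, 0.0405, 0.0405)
B > A > C > D

Key insight: Entropy is maximized by uniform distributions and minimized by concentrated distributions.

Entropies:
  H(A) = 2.2069 bits
  H(B) = 2.3219 bits
  H(C) = 1.5689 bits
  H(D) = 0.9631 bits

Ranking: B > A > C > D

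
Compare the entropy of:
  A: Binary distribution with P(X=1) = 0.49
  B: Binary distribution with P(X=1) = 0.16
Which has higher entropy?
A

For binary distributions, entropy is maximized at p=0.5 and decreases as p moves toward 0 or 1.

H(A) = H(0.49) = 0.9997 bits
H(B) = H(0.16) = 0.6343 bits

Distribution A (p=0.49) is closer to uniform (p=0.5), so it has higher entropy.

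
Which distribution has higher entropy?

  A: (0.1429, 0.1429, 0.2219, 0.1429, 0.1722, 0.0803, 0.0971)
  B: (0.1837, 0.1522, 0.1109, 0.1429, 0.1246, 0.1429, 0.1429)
B

Both distributions are close to uniform, making this a harder comparison.

H(A) = 2.7409 bits
H(B) = 2.7918 bits

The distribution closer to uniform has higher entropy.
Answer: B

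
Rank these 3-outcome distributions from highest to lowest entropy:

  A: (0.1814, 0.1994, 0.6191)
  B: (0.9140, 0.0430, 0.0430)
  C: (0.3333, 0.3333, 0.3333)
C > A > B

Key insight: Entropy is maximized by uniform distributions and minimized by concentrated distributions.

- Uniform distributions have maximum entropy log₂(3) = 1.5850 bits
- The more "peaked" or concentrated a distribution, the lower its entropy

Entropies:
  H(A) = 1.3389 bits
  H(B) = 0.5090 bits
  H(C) = 1.5850 bits

Ranking: C > A > B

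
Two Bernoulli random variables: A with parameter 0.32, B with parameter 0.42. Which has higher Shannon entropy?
B

For binary distributions, entropy is maximized at p=0.5 and decreases as p moves toward 0 or 1.

H(A) = H(0.32) = 0.9044 bits
H(B) = H(0.42) = 0.9815 bits

Distribution B (p=0.42) is closer to uniform (p=0.5), so it has higher entropy.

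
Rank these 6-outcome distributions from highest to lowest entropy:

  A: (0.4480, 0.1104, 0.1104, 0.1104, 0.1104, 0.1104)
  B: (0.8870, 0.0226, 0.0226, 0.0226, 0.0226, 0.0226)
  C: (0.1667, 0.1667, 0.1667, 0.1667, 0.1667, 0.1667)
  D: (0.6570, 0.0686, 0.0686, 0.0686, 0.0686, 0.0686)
C > A > D > B

Key insight: Entropy is maximized by uniform distributions and minimized by concentrated distributions.

Entropies:
  H(A) = 2.2739 bits
  H(B) = 0.7713 bits
  H(C) = 2.5850 bits
  H(D) = 1.7241 bits

Ranking: C > A > D > B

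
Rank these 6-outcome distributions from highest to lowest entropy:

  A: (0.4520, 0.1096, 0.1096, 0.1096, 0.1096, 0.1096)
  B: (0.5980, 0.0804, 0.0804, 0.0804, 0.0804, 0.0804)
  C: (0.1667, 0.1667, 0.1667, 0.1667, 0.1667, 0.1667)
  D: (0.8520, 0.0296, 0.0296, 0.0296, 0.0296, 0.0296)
C > A > B > D

Key insight: Entropy is maximized by uniform distributions and minimized by concentrated distributions.

Entropies:
  H(A) = 2.2658 bits
  H(B) = 1.9055 bits
  H(C) = 2.5850 bits
  H(D) = 0.9485 bits

Ranking: C > A > B > D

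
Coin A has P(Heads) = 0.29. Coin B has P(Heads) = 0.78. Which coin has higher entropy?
A

For binary distributions, entropy is maximized at p=0.5 and decreases as p moves toward 0 or 1.

H(A) = H(0.29) = 0.8687 bits
H(B) = H(0.78) = 0.7602 bits

Distribution A (p=0.29) is closer to uniform (p=0.5), so it has higher entropy.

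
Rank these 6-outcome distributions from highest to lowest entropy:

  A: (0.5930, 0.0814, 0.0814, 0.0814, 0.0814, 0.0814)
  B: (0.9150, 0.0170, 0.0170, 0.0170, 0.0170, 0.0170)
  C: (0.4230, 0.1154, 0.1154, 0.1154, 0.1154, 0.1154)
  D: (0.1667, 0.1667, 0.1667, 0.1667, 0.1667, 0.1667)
D > C > A > B

Key insight: Entropy is maximized by uniform distributions and minimized by concentrated distributions.

Entropies:
  H(A) = 1.9199 bits
  H(B) = 0.6169 bits
  H(C) = 2.3226 bits
  H(D) = 2.5850 bits

Ranking: D > C > A > B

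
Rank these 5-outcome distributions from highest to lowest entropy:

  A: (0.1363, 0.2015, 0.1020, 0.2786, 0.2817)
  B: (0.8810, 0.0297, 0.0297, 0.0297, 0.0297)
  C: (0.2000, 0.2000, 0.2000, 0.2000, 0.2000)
C > A > B

Key insight: Entropy is maximized by uniform distributions and minimized by concentrated distributions.

- Uniform distributions have maximum entropy log₂(5) = 2.3219 bits
- The more "peaked" or concentrated a distribution, the lower its entropy

Entropies:
  H(A) = 2.2220 bits
  H(B) = 0.7645 bits
  H(C) = 2.3219 bits

Ranking: C > A > B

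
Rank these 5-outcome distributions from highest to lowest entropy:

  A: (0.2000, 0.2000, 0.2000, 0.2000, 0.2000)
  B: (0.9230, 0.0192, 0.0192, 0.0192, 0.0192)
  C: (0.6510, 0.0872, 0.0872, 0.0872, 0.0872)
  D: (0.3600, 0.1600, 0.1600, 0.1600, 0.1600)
A > D > C > B

Key insight: Entropy is maximized by uniform distributions and minimized by concentrated distributions.

Entropies:
  H(A) = 2.3219 bits
  H(B) = 0.5455 bits
  H(C) = 1.6312 bits
  H(D) = 2.2227 bits

Ranking: A > D > C > B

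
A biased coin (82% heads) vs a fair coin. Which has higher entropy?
Fair coin

The fair coin is uniform (p=0.5), maximizing binary entropy at 1 bit. The biased coin has H(0.82) ≈ 0.680 bits — its outcome is more predictable, so its entropy is lower.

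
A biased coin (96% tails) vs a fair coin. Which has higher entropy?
Fair coin

The fair coin is uniform (p=0.5), maximizing binary entropy at 1 bit. The biased coin has H(0.96) ≈ 0.242 bits — its outcome is more predictable, so its entropy is lower.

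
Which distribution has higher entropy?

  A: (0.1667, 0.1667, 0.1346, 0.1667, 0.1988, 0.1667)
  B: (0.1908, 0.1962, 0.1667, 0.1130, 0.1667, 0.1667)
A

Both distributions are close to uniform, making this a harder comparison.

H(A) = 2.5760 bits
H(B) = 2.5649 bits

The distribution closer to uniform has higher entropy.
Answer: A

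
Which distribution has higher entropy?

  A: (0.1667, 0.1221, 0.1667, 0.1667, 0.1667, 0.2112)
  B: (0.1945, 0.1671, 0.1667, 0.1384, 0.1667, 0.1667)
B

Both distributions are close to uniform, making this a harder comparison.

H(A) = 2.5676 bits
H(B) = 2.5781 bits

The distribution closer to uniform has higher entropy.
Answer: B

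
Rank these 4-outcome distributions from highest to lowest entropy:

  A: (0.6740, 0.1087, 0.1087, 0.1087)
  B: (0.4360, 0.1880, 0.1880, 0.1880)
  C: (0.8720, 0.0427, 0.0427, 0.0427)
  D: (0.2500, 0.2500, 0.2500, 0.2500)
D > B > A > C

Key insight: Entropy is maximized by uniform distributions and minimized by concentrated distributions.

Entropies:
  H(A) = 1.4275 bits
  H(B) = 1.8821 bits
  H(C) = 0.7548 bits
  H(D) = 2.0000 bits

Ranking: D > B > A > C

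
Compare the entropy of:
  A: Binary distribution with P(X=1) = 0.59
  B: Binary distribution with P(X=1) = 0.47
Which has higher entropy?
B

For binary distributions, entropy is maximized at p=0.5 and decreases as p moves toward 0 or 1.

H(A) = H(0.59) = 0.9765 bits
H(B) = H(0.47) = 0.9974 bits

Distribution B (p=0.47) is closer to uniform (p=0.5), so it has higher entropy.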